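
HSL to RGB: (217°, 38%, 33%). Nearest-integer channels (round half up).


H=217°, S=0.38, L=0.33
C = (1-|2L-1|)×S = (1-|-0.34|)×0.38 = 0.2508
H' = H/60 = 217/60 ≈ 3.6167; X = C×(1-|H' mod 2 - 1|) = 0.09614
m = L - C/2 = 0.33 - 0.1254 = 0.2046
Sector ⌊H'⌋ = 3 → (R',G',B') = (0.0, 0.09614, 0.2508)
RGB = ((R'+m)×255, (G'+m)×255, (B'+m)×255) = (52.173, 76.6887, 116.127)
Round half up → RGB(52, 77, 116)


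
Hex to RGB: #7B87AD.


7B → 123 (R)
87 → 135 (G)
AD → 173 (B)
= RGB(123, 135, 173)


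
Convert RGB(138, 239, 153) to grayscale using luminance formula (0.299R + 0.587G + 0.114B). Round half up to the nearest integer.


Gray = 0.299×R + 0.587×G + 0.114×B
Gray = 0.299×138 + 0.587×239 + 0.114×153
Gray = 41.262 + 140.293 + 17.442
Gray = 198.997 → round half up → 199
Gray = 199


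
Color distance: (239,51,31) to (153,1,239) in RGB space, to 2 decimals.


d = √[(R₁-R₂)² + (G₁-G₂)² + (B₁-B₂)²]
d = √[(239-153)² + (51-1)² + (31-239)²]
d = √[7396 + 2500 + 43264]
d = √53160
d ≈ 230.56


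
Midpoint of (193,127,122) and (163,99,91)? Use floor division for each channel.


Midpoint: each channel = ⌊(C₁+C₂)/2⌋
R: ⌊(193+163)/2⌋ = 178
G: ⌊(127+99)/2⌋ = 113
B: ⌊(122+91)/2⌋ = 106
= RGB(178, 113, 106)


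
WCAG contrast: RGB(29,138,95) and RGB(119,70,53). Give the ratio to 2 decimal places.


Linearize each sRGB channel c=v/255: c/12.92 if c ≤ 0.04045 else ((c+0.055)/1.055)^2.4
L = 0.2126×R_lin + 0.7152×G_lin + 0.0722×B_lin
Color 1 (29,138,95):
  R=29: 29/255≈0.1137 > 0.04045 → ((0.1137+0.055)/1.055)^2.4 ≈ 0.01229
  G=138: 138/255≈0.5412 > 0.04045 → ((0.5412+0.055)/1.055)^2.4 ≈ 0.25415
  B=95: 95/255≈0.3725 > 0.04045 → ((0.3725+0.055)/1.055)^2.4 ≈ 0.11444
  L1 = 0.2126×0.01229 + 0.7152×0.25415 + 0.0722×0.11444 ≈ 0.19264
Color 2 (119,70,53):
  R=119: 119/255≈0.4667 > 0.04045 → ((0.4667+0.055)/1.055)^2.4 ≈ 0.18447
  G=70: 70/255≈0.2745 > 0.04045 → ((0.2745+0.055)/1.055)^2.4 ≈ 0.06125
  B=53: 53/255≈0.2078 > 0.04045 → ((0.2078+0.055)/1.055)^2.4 ≈ 0.03560
  L2 = 0.2126×0.18447 + 0.7152×0.06125 + 0.0722×0.03560 ≈ 0.08559
Lighter = 0.19264, Darker = 0.08559
Ratio = (L_lighter + 0.05) / (L_darker + 0.05)
Ratio = (0.19264 + 0.05) / (0.08559 + 0.05) = 0.24264 / 0.13559 ≈ 1.7895
Ratio ≈ 1.79:1


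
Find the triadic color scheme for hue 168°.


Triadic: equally spaced at 120° intervals
H1 = 168°
H2 = (168 + 120) mod 360 = 288°
H3 = (168 + 240) mod 360 = 48°
Triadic = 168°, 288°, 48°


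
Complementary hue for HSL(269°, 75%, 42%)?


Complement = opposite side of color wheel = hue + 180°
H' = (269 + 180) mod 360 = 89°
S and L unchanged.
= HSL(89°, 75%, 42%)


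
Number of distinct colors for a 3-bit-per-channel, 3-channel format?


Total bits = 3 bits/channel × 3 channels = 9 bits
Distinct colors = 2^9
= 512 colors


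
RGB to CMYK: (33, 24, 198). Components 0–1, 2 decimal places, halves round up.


R'=33/255≈0.1294, G'=24/255≈0.0941, B'=198/255≈0.7765
K = 1 - max(R',G',B') = 1 - 198/255 = 57/255 = 0.22352… → 0.22
(1-R'-K)/(1-K) simplifies to (max-R)/max with max = 198:
C = (198-33)/198 = 165/198 = 0.83333… → 0.83
M = (198-24)/198 = 174/198 = 0.87878… → 0.88
Y = (198-198)/198 = 0/198 = 0 → 0.00
= CMYK(0.83, 0.88, 0.00, 0.22)


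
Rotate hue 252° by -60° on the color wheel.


New hue = (H + rotation) mod 360
New hue = (252 -60) mod 360
= 192 mod 360
= 192°


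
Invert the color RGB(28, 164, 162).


Invert: (255-R, 255-G, 255-B)
R: 255-28 = 227
G: 255-164 = 91
B: 255-162 = 93
= RGB(227, 91, 93)


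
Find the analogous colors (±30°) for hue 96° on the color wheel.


Base hue: 96°
Left analog: (96 - 30) mod 360 = 66°
Right analog: (96 + 30) mod 360 = 126°
Analogous hues = 66° and 126°


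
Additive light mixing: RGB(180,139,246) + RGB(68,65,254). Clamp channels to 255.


Additive: each channel = min(255, C₁+C₂)
R: 180+68 = 248 → 248
G: 139+65 = 204 → 204
B: 246+254 = 500 → 255
= RGB(248, 204, 255)


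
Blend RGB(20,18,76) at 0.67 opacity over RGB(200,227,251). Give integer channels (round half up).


C = α×F + (1-α)×B, with 1-α = 0.33
R: 0.67×20 + 0.33×200 = 13.40 + 66.00 = 79.40 → 79
G: 0.67×18 + 0.33×227 = 12.06 + 74.91 = 86.97 → 87
B: 0.67×76 + 0.33×251 = 50.92 + 82.83 = 133.75 → 134
= RGB(79, 87, 134)


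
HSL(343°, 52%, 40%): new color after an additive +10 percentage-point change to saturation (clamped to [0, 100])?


Original S = 52%
Adjustment = +10 percentage points
New S = 52 + (10) = 62
Clamp to [0, 100] → 62
= HSL(343°, 62%, 40%)


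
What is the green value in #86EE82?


Color: #86EE82
R = 86 = 134
G = EE = 238
B = 82 = 130
Green = 238


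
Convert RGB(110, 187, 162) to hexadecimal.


R = 110 → 6E (hex)
G = 187 → BB (hex)
B = 162 → A2 (hex)
Hex = #6EBBA2


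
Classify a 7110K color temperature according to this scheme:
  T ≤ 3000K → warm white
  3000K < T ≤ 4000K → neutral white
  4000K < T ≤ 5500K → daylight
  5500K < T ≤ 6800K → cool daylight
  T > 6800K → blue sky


Temperature: 7110K
7110K > 6800K → blue sky
Classification: blue sky


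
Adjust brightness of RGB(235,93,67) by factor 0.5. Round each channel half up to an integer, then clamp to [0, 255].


Multiply each channel by 0.5, round half up, clamp to [0, 255]
R: 235×0.5 = 117.5 → round → 118
G: 93×0.5 = 46.5 → round → 47
B: 67×0.5 = 33.5 → round → 34
= RGB(118, 47, 34)


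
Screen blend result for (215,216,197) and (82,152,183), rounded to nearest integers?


Screen: C = 255 - (255-A)×(255-B)/255, rounded to nearest integer
R: 255 - (255-215)×(255-82)/255 = 255 - 6920/255 ≈ 255 - 27.137 = 227.863 → 228
G: 255 - (255-216)×(255-152)/255 = 255 - 4017/255 ≈ 255 - 15.753 = 239.247 → 239
B: 255 - (255-197)×(255-183)/255 = 255 - 4176/255 ≈ 255 - 16.376 = 238.624 → 239
= RGB(228, 239, 239)


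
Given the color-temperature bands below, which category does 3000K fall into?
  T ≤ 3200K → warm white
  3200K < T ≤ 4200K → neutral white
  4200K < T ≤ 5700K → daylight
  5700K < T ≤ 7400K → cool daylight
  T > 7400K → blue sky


Temperature: 3000K
3000K ≤ 3200K → warm white
Classification: warm white


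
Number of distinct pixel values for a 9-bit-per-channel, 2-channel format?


Total bits = 9 bits/channel × 2 channels = 18 bits
Distinct pixel values = 2^18
= 262,144 pixel values


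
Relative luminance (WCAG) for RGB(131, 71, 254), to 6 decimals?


Linearize each channel (sRGB transfer function): c = v/255; c_lin = c/12.92 if c ≤ 0.04045, else ((c+0.055)/1.055)^2.4
  R: 131/255 ≈ 0.513725 > 0.04045 → ((0.513725+0.055)/1.055)^2.4 ≈ 0.226966
  G: 71/255 ≈ 0.278431 > 0.04045 → ((0.278431+0.055)/1.055)^2.4 ≈ 0.063010
  B: 254/255 ≈ 0.996078 > 0.04045 → ((0.996078+0.055)/1.055)^2.4 ≈ 0.991102
R_lin = 0.226966, G_lin = 0.063010, B_lin = 0.991102
L = 0.2126×R + 0.7152×G + 0.0722×B
L = 0.2126×0.226966 + 0.7152×0.063010 + 0.0722×0.991102
L ≈ 0.164875


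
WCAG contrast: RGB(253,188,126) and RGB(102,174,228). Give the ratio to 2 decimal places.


Linearize each sRGB channel c=v/255: c/12.92 if c ≤ 0.04045 else ((c+0.055)/1.055)^2.4
L = 0.2126×R_lin + 0.7152×G_lin + 0.0722×B_lin
Color 1 (253,188,126):
  R=253: 253/255≈0.9922 > 0.04045 → ((0.9922+0.055)/1.055)^2.4 ≈ 0.98225
  G=188: 188/255≈0.7373 > 0.04045 → ((0.7373+0.055)/1.055)^2.4 ≈ 0.50289
  B=126: 126/255≈0.4941 > 0.04045 → ((0.4941+0.055)/1.055)^2.4 ≈ 0.20864
  L1 = 0.2126×0.98225 + 0.7152×0.50289 + 0.0722×0.20864 ≈ 0.58355
Color 2 (102,174,228):
  R=102: 102/255≈0.4000 > 0.04045 → ((0.4000+0.055)/1.055)^2.4 ≈ 0.13287
  G=174: 174/255≈0.6824 > 0.04045 → ((0.6824+0.055)/1.055)^2.4 ≈ 0.42327
  B=228: 228/255≈0.8941 > 0.04045 → ((0.8941+0.055)/1.055)^2.4 ≈ 0.77582
  L2 = 0.2126×0.13287 + 0.7152×0.42327 + 0.0722×0.77582 ≈ 0.38698
Lighter = 0.58355, Darker = 0.38698
Ratio = (L_lighter + 0.05) / (L_darker + 0.05)
Ratio = (0.58355 + 0.05) / (0.38698 + 0.05) = 0.63355 / 0.43698 ≈ 1.4498
Ratio ≈ 1.45:1


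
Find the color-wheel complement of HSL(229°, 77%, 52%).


Complement = opposite side of color wheel = hue + 180°
H' = (229 + 180) mod 360 = 49°
S and L unchanged.
= HSL(49°, 77%, 52%)


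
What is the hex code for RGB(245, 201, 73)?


R = 245 → F5 (hex)
G = 201 → C9 (hex)
B = 73 → 49 (hex)
Hex = #F5C949


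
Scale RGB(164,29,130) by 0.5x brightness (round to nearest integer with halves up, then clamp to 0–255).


Multiply each channel by 0.5, round half up, clamp to [0, 255]
R: 164×0.5 = 82
G: 29×0.5 = 14.5 → round → 15
B: 130×0.5 = 65
= RGB(82, 15, 65)


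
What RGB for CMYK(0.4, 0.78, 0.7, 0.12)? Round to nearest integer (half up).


R = 255 × (1-C) × (1-K) = 255 × 0.60 × 0.88 = 134.64 → 135
G = 255 × (1-M) × (1-K) = 255 × 0.22 × 0.88 = 49.368 → 49
B = 255 × (1-Y) × (1-K) = 255 × 0.30 × 0.88 = 67.32 → 67
= RGB(135, 49, 67)


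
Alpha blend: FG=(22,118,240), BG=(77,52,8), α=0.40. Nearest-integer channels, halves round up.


C = α×F + (1-α)×B, with 1-α = 0.60
R: 0.40×22 + 0.60×77 = 8.80 + 46.20 = 55.00 → 55
G: 0.40×118 + 0.60×52 = 47.20 + 31.20 = 78.40 → 78
B: 0.40×240 + 0.60×8 = 96.00 + 4.80 = 100.80 → 101
= RGB(55, 78, 101)


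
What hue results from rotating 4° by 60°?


New hue = (H + rotation) mod 360
New hue = (4 + 60) mod 360
= 64 mod 360
= 64°


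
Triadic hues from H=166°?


Triadic: equally spaced at 120° intervals
H1 = 166°
H2 = (166 + 120) mod 360 = 286°
H3 = (166 + 240) mod 360 = 46°
Triadic = 166°, 286°, 46°


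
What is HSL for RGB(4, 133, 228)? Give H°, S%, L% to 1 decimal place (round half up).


Normalize: R'=4/255≈0.0157, G'=133/255≈0.5216, B'=228/255≈0.8941
Max=228/255, Min=4/255, Δ=Max-Min=224/255
L = (Max+Min)/2 = (228+4)/510 = 232/510 = 0.45490… → L = 45.5%
L ≤ 0.5 → S = Δ/(Max+Min) = 224/(228+4) = 224/232 = 0.96551… → S = 96.6%
(the 1/255 factors cancel in S and H, so raw channel differences can be used)
Max is B' → H = 60 × ((R-G)/Δ + 4) = 60 × ((4-133)/224 + 4)
  -129/224 + 4 = -0.5758… + 4 = 3.4241…
  H = 60 × 3.4241… = 205.446…° → H = 205.4°
= HSL(205.4°, 96.6%, 45.5%)


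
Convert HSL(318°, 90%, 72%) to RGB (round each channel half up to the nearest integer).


H=318°, S=0.90, L=0.72
C = (1-|2L-1|)×S = (1-|0.44|)×0.90 = 0.504
H' = H/60 = 318/60 ≈ 5.3000; X = C×(1-|H' mod 2 - 1|) = 0.3528
m = L - C/2 = 0.72 - 0.252 = 0.468
Sector ⌊H'⌋ = 5 → (R',G',B') = (0.504, 0.0, 0.3528)
RGB = ((R'+m)×255, (G'+m)×255, (B'+m)×255) = (247.86, 119.34, 209.304)
Round half up → RGB(248, 119, 209)


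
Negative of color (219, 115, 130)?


Invert: (255-R, 255-G, 255-B)
R: 255-219 = 36
G: 255-115 = 140
B: 255-130 = 125
= RGB(36, 140, 125)


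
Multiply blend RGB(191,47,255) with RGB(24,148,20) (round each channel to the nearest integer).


Multiply: C = A×B/255, rounded to nearest integer
R: 191×24/255 = 4584/255 ≈ 17.976 → 18
G: 47×148/255 = 6956/255 ≈ 27.278 → 27
B: 255×20/255 = 5100/255 ≈ 20.000 → 20
= RGB(18, 27, 20)


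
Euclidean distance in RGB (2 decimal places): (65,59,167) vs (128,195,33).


d = √[(R₁-R₂)² + (G₁-G₂)² + (B₁-B₂)²]
d = √[(65-128)² + (59-195)² + (167-33)²]
d = √[3969 + 18496 + 17956]
d = √40421
d ≈ 201.05


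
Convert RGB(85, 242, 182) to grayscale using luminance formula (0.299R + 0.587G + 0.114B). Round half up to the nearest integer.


Gray = 0.299×R + 0.587×G + 0.114×B
Gray = 0.299×85 + 0.587×242 + 0.114×182
Gray = 25.415 + 142.054 + 20.748
Gray = 188.217 → round half up → 188
Gray = 188


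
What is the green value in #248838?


Color: #248838
R = 24 = 36
G = 88 = 136
B = 38 = 56
Green = 136


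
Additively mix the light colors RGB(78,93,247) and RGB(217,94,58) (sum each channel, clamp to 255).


Additive: each channel = min(255, C₁+C₂)
R: 78+217 = 295 → 255
G: 93+94 = 187 → 187
B: 247+58 = 305 → 255
= RGB(255, 187, 255)


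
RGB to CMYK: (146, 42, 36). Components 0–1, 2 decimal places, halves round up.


R'=146/255≈0.5725, G'=42/255≈0.1647, B'=36/255≈0.1412
K = 1 - max(R',G',B') = 1 - 146/255 = 109/255 = 0.42745… → 0.43
(1-R'-K)/(1-K) simplifies to (max-R)/max with max = 146:
C = (146-146)/146 = 0/146 = 0 → 0.00
M = (146-42)/146 = 104/146 = 0.71232… → 0.71
Y = (146-36)/146 = 110/146 = 0.75342… → 0.75
= CMYK(0.00, 0.71, 0.75, 0.43)


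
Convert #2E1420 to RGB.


2E → 46 (R)
14 → 20 (G)
20 → 32 (B)
= RGB(46, 20, 32)


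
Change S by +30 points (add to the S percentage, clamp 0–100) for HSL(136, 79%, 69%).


Original S = 79%
Adjustment = +30 percentage points
New S = 79 + (30) = 109
Clamp to [0, 100] → 100
= HSL(136°, 100%, 69%)


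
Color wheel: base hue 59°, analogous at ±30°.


Base hue: 59°
Left analog: (59 - 30) mod 360 = 29°
Right analog: (59 + 30) mod 360 = 89°
Analogous hues = 29° and 89°


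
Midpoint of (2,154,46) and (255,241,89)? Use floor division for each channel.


Midpoint: each channel = ⌊(C₁+C₂)/2⌋
R: ⌊(2+255)/2⌋ = 128
G: ⌊(154+241)/2⌋ = 197
B: ⌊(46+89)/2⌋ = 67
= RGB(128, 197, 67)


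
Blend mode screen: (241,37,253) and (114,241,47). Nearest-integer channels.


Screen: C = 255 - (255-A)×(255-B)/255, rounded to nearest integer
R: 255 - (255-241)×(255-114)/255 = 255 - 1974/255 ≈ 255 - 7.741 = 247.259 → 247
G: 255 - (255-37)×(255-241)/255 = 255 - 3052/255 ≈ 255 - 11.969 = 243.031 → 243
B: 255 - (255-253)×(255-47)/255 = 255 - 416/255 ≈ 255 - 1.631 = 253.369 → 253
= RGB(247, 243, 253)


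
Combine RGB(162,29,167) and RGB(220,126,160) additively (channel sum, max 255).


Additive: each channel = min(255, C₁+C₂)
R: 162+220 = 382 → 255
G: 29+126 = 155 → 155
B: 167+160 = 327 → 255
= RGB(255, 155, 255)


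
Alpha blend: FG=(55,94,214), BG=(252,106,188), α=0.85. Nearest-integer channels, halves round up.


C = α×F + (1-α)×B, with 1-α = 0.15
R: 0.85×55 + 0.15×252 = 46.75 + 37.80 = 84.55 → 85
G: 0.85×94 + 0.15×106 = 79.90 + 15.90 = 95.80 → 96
B: 0.85×214 + 0.15×188 = 181.90 + 28.20 = 210.10 → 210
= RGB(85, 96, 210)


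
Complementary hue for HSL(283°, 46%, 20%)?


Complement = opposite side of color wheel = hue + 180°
H' = (283 + 180) mod 360 = 103°
S and L unchanged.
= HSL(103°, 46%, 20%)


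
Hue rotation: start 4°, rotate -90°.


New hue = (H + rotation) mod 360
New hue = (4 -90) mod 360
= -86 mod 360
= 274°


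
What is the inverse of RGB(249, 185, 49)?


Invert: (255-R, 255-G, 255-B)
R: 255-249 = 6
G: 255-185 = 70
B: 255-49 = 206
= RGB(6, 70, 206)


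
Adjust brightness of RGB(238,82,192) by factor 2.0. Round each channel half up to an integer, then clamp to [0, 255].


Multiply each channel by 2.0, round half up, clamp to [0, 255]
R: 238×2.0 = 476 → clamp → 255
G: 82×2.0 = 164
B: 192×2.0 = 384 → clamp → 255
= RGB(255, 164, 255)


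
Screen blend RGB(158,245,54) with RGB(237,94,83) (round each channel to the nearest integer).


Screen: C = 255 - (255-A)×(255-B)/255, rounded to nearest integer
R: 255 - (255-158)×(255-237)/255 = 255 - 1746/255 ≈ 255 - 6.847 = 248.153 → 248
G: 255 - (255-245)×(255-94)/255 = 255 - 1610/255 ≈ 255 - 6.314 = 248.686 → 249
B: 255 - (255-54)×(255-83)/255 = 255 - 34572/255 ≈ 255 - 135.576 = 119.424 → 119
= RGB(248, 249, 119)


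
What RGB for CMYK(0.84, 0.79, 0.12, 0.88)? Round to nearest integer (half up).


R = 255 × (1-C) × (1-K) = 255 × 0.16 × 0.12 = 4.896 → 5
G = 255 × (1-M) × (1-K) = 255 × 0.21 × 0.12 = 6.426 → 6
B = 255 × (1-Y) × (1-K) = 255 × 0.88 × 0.12 = 26.928 → 27
= RGB(5, 6, 27)


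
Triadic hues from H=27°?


Triadic: equally spaced at 120° intervals
H1 = 27°
H2 = (27 + 120) mod 360 = 147°
H3 = (27 + 240) mod 360 = 267°
Triadic = 27°, 147°, 267°


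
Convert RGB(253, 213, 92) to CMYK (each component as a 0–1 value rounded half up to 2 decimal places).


R'=253/255≈0.9922, G'=213/255≈0.8353, B'=92/255≈0.3608
K = 1 - max(R',G',B') = 1 - 253/255 = 2/255 = 0.00784… → 0.01
(1-R'-K)/(1-K) simplifies to (max-R)/max with max = 253:
C = (253-253)/253 = 0/253 = 0 → 0.00
M = (253-213)/253 = 40/253 = 0.15810… → 0.16
Y = (253-92)/253 = 161/253 = 0.63636… → 0.64
= CMYK(0.00, 0.16, 0.64, 0.01)


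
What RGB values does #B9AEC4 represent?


B9 → 185 (R)
AE → 174 (G)
C4 → 196 (B)
= RGB(185, 174, 196)


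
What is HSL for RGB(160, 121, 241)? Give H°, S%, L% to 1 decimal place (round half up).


Normalize: R'=160/255≈0.6275, G'=121/255≈0.4745, B'=241/255≈0.9451
Max=241/255, Min=121/255, Δ=Max-Min=120/255
L = (Max+Min)/2 = (241+121)/510 = 362/510 = 0.70980… → L = 71.0%
L > 0.5 → S = Δ/(2-Max-Min) = 120/(510-241-121) = 120/148 = 0.81081… → S = 81.1%
(the 1/255 factors cancel in S and H, so raw channel differences can be used)
Max is B' → H = 60 × ((R-G)/Δ + 4) = 60 × ((160-121)/120 + 4)
  39/120 + 4 = 0.325 + 4 = 4.325
  H = 60 × 4.325 = 259.5° → H = 259.5°
= HSL(259.5°, 81.1%, 71.0%)


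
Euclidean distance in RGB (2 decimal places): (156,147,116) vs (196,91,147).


d = √[(R₁-R₂)² + (G₁-G₂)² + (B₁-B₂)²]
d = √[(156-196)² + (147-91)² + (116-147)²]
d = √[1600 + 3136 + 961]
d = √5697
d ≈ 75.48


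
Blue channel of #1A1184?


Color: #1A1184
R = 1A = 26
G = 11 = 17
B = 84 = 132
Blue = 132


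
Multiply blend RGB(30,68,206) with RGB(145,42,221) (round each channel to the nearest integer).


Multiply: C = A×B/255, rounded to nearest integer
R: 30×145/255 = 4350/255 ≈ 17.059 → 17
G: 68×42/255 = 2856/255 ≈ 11.200 → 11
B: 206×221/255 = 45526/255 ≈ 178.533 → 179
= RGB(17, 11, 179)


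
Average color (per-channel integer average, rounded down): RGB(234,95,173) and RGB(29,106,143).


Midpoint: each channel = ⌊(C₁+C₂)/2⌋
R: ⌊(234+29)/2⌋ = 131
G: ⌊(95+106)/2⌋ = 100
B: ⌊(173+143)/2⌋ = 158
= RGB(131, 100, 158)


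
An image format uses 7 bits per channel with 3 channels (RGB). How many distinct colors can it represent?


Total bits = 7 bits/channel × 3 channels = 21 bits
Distinct colors = 2^21
= 2,097,152 colors


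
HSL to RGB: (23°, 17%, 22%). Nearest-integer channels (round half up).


H=23°, S=0.17, L=0.22
C = (1-|2L-1|)×S = (1-|-0.56|)×0.17 = 0.0748
H' = H/60 = 23/60 ≈ 0.3833; X = C×(1-|H' mod 2 - 1|) ≈ 0.0287
m = L - C/2 = 0.22 - 0.0374 = 0.1826
Sector ⌊H'⌋ = 0 → (R',G',B') = (0.0748, ≈0.0287, 0.0)
RGB = ((R'+m)×255, (G'+m)×255, (B'+m)×255) = (65.637, 53.8747, 46.563)
Round half up → RGB(66, 54, 47)


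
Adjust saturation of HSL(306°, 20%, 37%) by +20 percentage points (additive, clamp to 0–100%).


Original S = 20%
Adjustment = +20 percentage points
New S = 20 + (20) = 40
Clamp to [0, 100] → 40
= HSL(306°, 40%, 37%)


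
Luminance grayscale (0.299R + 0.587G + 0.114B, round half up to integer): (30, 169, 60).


Gray = 0.299×R + 0.587×G + 0.114×B
Gray = 0.299×30 + 0.587×169 + 0.114×60
Gray = 8.970 + 99.203 + 6.840
Gray = 115.013 → round half up → 115
Gray = 115


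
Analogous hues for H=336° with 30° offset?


Base hue: 336°
Left analog: (336 - 30) mod 360 = 306°
Right analog: (336 + 30) mod 360 = 6°
Analogous hues = 306° and 6°


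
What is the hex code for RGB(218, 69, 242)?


R = 218 → DA (hex)
G = 69 → 45 (hex)
B = 242 → F2 (hex)
Hex = #DA45F2


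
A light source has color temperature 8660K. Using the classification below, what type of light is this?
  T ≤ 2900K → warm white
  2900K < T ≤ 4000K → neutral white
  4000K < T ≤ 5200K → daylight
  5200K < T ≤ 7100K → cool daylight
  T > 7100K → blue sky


Temperature: 8660K
8660K > 7100K → blue sky
Classification: blue sky


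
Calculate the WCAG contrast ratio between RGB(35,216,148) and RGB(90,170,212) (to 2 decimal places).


Linearize each sRGB channel c=v/255: c/12.92 if c ≤ 0.04045 else ((c+0.055)/1.055)^2.4
L = 0.2126×R_lin + 0.7152×G_lin + 0.0722×B_lin
Color 1 (35,216,148):
  R=35: 35/255≈0.1373 > 0.04045 → ((0.1373+0.055)/1.055)^2.4 ≈ 0.01681
  G=216: 216/255≈0.8471 > 0.04045 → ((0.8471+0.055)/1.055)^2.4 ≈ 0.68669
  B=148: 148/255≈0.5804 > 0.04045 → ((0.5804+0.055)/1.055)^2.4 ≈ 0.29614
  L1 = 0.2126×0.01681 + 0.7152×0.68669 + 0.0722×0.29614 ≈ 0.51607
Color 2 (90,170,212):
  R=90: 90/255≈0.3529 > 0.04045 → ((0.3529+0.055)/1.055)^2.4 ≈ 0.10224
  G=170: 170/255≈0.6667 > 0.04045 → ((0.6667+0.055)/1.055)^2.4 ≈ 0.40198
  B=212: 212/255≈0.8314 > 0.04045 → ((0.8314+0.055)/1.055)^2.4 ≈ 0.65837
  L2 = 0.2126×0.10224 + 0.7152×0.40198 + 0.0722×0.65837 ≈ 0.35677
Lighter = 0.51607, Darker = 0.35677
Ratio = (L_lighter + 0.05) / (L_darker + 0.05)
Ratio = (0.51607 + 0.05) / (0.35677 + 0.05) = 0.56607 / 0.40677 ≈ 1.3916
Ratio ≈ 1.39:1


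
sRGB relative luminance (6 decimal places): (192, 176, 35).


Linearize each channel (sRGB transfer function): c = v/255; c_lin = c/12.92 if c ≤ 0.04045, else ((c+0.055)/1.055)^2.4
  R: 192/255 ≈ 0.752941 > 0.04045 → ((0.752941+0.055)/1.055)^2.4 ≈ 0.527115
  G: 176/255 ≈ 0.690196 > 0.04045 → ((0.690196+0.055)/1.055)^2.4 ≈ 0.434154
  B: 35/255 ≈ 0.137255 > 0.04045 → ((0.137255+0.055)/1.055)^2.4 ≈ 0.016807
R_lin = 0.527115, G_lin = 0.434154, B_lin = 0.016807
L = 0.2126×R + 0.7152×G + 0.0722×B
L = 0.2126×0.527115 + 0.7152×0.434154 + 0.0722×0.016807
L ≈ 0.423785


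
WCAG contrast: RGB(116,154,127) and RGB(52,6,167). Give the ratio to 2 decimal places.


Linearize each sRGB channel c=v/255: c/12.92 if c ≤ 0.04045 else ((c+0.055)/1.055)^2.4
L = 0.2126×R_lin + 0.7152×G_lin + 0.0722×B_lin
Color 1 (116,154,127):
  R=116: 116/255≈0.4549 > 0.04045 → ((0.4549+0.055)/1.055)^2.4 ≈ 0.17465
  G=154: 154/255≈0.6039 > 0.04045 → ((0.6039+0.055)/1.055)^2.4 ≈ 0.32314
  B=127: 127/255≈0.4980 > 0.04045 → ((0.4980+0.055)/1.055)^2.4 ≈ 0.21223
  L1 = 0.2126×0.17465 + 0.7152×0.32314 + 0.0722×0.21223 ≈ 0.28357
Color 2 (52,6,167):
  R=52: 52/255≈0.2039 > 0.04045 → ((0.2039+0.055)/1.055)^2.4 ≈ 0.03434
  G=6: 6/255≈0.0235 ≤ 0.04045 → 0.0235/12.92 ≈ 0.00182
  B=167: 167/255≈0.6549 > 0.04045 → ((0.6549+0.055)/1.055)^2.4 ≈ 0.38643
  L2 = 0.2126×0.03434 + 0.7152×0.00182 + 0.0722×0.38643 ≈ 0.03650
Lighter = 0.28357, Darker = 0.03650
Ratio = (L_lighter + 0.05) / (L_darker + 0.05)
Ratio = (0.28357 + 0.05) / (0.03650 + 0.05) = 0.33357 / 0.08650 ≈ 3.8561
Ratio ≈ 3.86:1


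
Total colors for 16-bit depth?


Colors = 2^bits = 2^16
= 65,536 colors


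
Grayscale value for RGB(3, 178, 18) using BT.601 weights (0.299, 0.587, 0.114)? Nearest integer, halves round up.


Gray = 0.299×R + 0.587×G + 0.114×B
Gray = 0.299×3 + 0.587×178 + 0.114×18
Gray = 0.897 + 104.486 + 2.052
Gray = 107.435 → round half up → 107
Gray = 107


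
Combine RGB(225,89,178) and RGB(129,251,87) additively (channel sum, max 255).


Additive: each channel = min(255, C₁+C₂)
R: 225+129 = 354 → 255
G: 89+251 = 340 → 255
B: 178+87 = 265 → 255
= RGB(255, 255, 255)


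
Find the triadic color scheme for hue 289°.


Triadic: equally spaced at 120° intervals
H1 = 289°
H2 = (289 + 120) mod 360 = 49°
H3 = (289 + 240) mod 360 = 169°
Triadic = 289°, 49°, 169°


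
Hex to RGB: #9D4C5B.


9D → 157 (R)
4C → 76 (G)
5B → 91 (B)
= RGB(157, 76, 91)


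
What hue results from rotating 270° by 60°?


New hue = (H + rotation) mod 360
New hue = (270 + 60) mod 360
= 330 mod 360
= 330°


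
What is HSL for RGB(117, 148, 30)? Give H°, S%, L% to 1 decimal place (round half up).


Normalize: R'=117/255≈0.4588, G'=148/255≈0.5804, B'=30/255≈0.1176
Max=148/255, Min=30/255, Δ=Max-Min=118/255
L = (Max+Min)/2 = (148+30)/510 = 178/510 = 0.34901… → L = 34.9%
L ≤ 0.5 → S = Δ/(Max+Min) = 118/(148+30) = 118/178 = 0.66292… → S = 66.3%
(the 1/255 factors cancel in S and H, so raw channel differences can be used)
Max is G' → H = 60 × ((B-R)/Δ + 2) = 60 × ((30-117)/118 + 2)
  -87/118 + 2 = -0.7372… + 2 = 1.2627…
  H = 60 × 1.2627… = 75.762…° → H = 75.8°
= HSL(75.8°, 66.3%, 34.9%)


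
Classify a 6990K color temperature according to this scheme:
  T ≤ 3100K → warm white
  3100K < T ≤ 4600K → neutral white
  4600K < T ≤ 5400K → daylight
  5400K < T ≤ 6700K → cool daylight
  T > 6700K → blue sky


Temperature: 6990K
6990K > 6700K → blue sky
Classification: blue sky


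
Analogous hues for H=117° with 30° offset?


Base hue: 117°
Left analog: (117 - 30) mod 360 = 87°
Right analog: (117 + 30) mod 360 = 147°
Analogous hues = 87° and 147°


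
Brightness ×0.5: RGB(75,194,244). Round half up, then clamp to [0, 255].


Multiply each channel by 0.5, round half up, clamp to [0, 255]
R: 75×0.5 = 37.5 → round → 38
G: 194×0.5 = 97
B: 244×0.5 = 122
= RGB(38, 97, 122)


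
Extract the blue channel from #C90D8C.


Color: #C90D8C
R = C9 = 201
G = 0D = 13
B = 8C = 140
Blue = 140


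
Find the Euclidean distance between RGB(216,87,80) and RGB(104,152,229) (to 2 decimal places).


d = √[(R₁-R₂)² + (G₁-G₂)² + (B₁-B₂)²]
d = √[(216-104)² + (87-152)² + (80-229)²]
d = √[12544 + 4225 + 22201]
d = √38970
d ≈ 197.41


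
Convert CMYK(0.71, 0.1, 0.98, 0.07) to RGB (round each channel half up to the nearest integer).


R = 255 × (1-C) × (1-K) = 255 × 0.29 × 0.93 = 68.7735 → 69
G = 255 × (1-M) × (1-K) = 255 × 0.90 × 0.93 = 213.435 → 213
B = 255 × (1-Y) × (1-K) = 255 × 0.02 × 0.93 = 4.743 → 5
= RGB(69, 213, 5)


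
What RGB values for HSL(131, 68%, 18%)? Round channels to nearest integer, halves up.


H=131°, S=0.68, L=0.18
C = (1-|2L-1|)×S = (1-|-0.64|)×0.68 = 0.2448
H' = H/60 = 131/60 ≈ 2.1833; X = C×(1-|H' mod 2 - 1|) = 0.04488
m = L - C/2 = 0.18 - 0.1224 = 0.0576
Sector ⌊H'⌋ = 2 → (R',G',B') = (0.0, 0.2448, 0.04488)
RGB = ((R'+m)×255, (G'+m)×255, (B'+m)×255) = (14.688, 77.112, 26.1324)
Round half up → RGB(15, 77, 26)


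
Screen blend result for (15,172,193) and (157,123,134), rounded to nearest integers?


Screen: C = 255 - (255-A)×(255-B)/255, rounded to nearest integer
R: 255 - (255-15)×(255-157)/255 = 255 - 23520/255 ≈ 255 - 92.235 = 162.765 → 163
G: 255 - (255-172)×(255-123)/255 = 255 - 10956/255 ≈ 255 - 42.965 = 212.035 → 212
B: 255 - (255-193)×(255-134)/255 = 255 - 7502/255 ≈ 255 - 29.420 = 225.580 → 226
= RGB(163, 212, 226)


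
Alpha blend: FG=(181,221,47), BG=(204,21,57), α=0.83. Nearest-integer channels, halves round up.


C = α×F + (1-α)×B, with 1-α = 0.17
R: 0.83×181 + 0.17×204 = 150.23 + 34.68 = 184.91 → 185
G: 0.83×221 + 0.17×21 = 183.43 + 3.57 = 187.00 → 187
B: 0.83×47 + 0.17×57 = 39.01 + 9.69 = 48.70 → 49
= RGB(185, 187, 49)


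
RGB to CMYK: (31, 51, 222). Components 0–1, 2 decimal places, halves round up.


R'=31/255≈0.1216, G'=51/255≈0.2000, B'=222/255≈0.8706
K = 1 - max(R',G',B') = 1 - 222/255 = 33/255 = 0.12941… → 0.13
(1-R'-K)/(1-K) simplifies to (max-R)/max with max = 222:
C = (222-31)/222 = 191/222 = 0.86036… → 0.86
M = (222-51)/222 = 171/222 = 0.77027… → 0.77
Y = (222-222)/222 = 0/222 = 0 → 0.00
= CMYK(0.86, 0.77, 0.00, 0.13)


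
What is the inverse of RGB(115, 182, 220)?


Invert: (255-R, 255-G, 255-B)
R: 255-115 = 140
G: 255-182 = 73
B: 255-220 = 35
= RGB(140, 73, 35)


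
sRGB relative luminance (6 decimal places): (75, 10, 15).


Linearize each channel (sRGB transfer function): c = v/255; c_lin = c/12.92 if c ≤ 0.04045, else ((c+0.055)/1.055)^2.4
  R: 75/255 ≈ 0.294118 > 0.04045 → ((0.294118+0.055)/1.055)^2.4 ≈ 0.070360
  G: 10/255 ≈ 0.039216 ≤ 0.04045 → 0.039216/12.92 ≈ 0.003035
  B: 15/255 ≈ 0.058824 > 0.04045 → ((0.058824+0.055)/1.055)^2.4 ≈ 0.004777
R_lin = 0.070360, G_lin = 0.003035, B_lin = 0.004777
L = 0.2126×R + 0.7152×G + 0.0722×B
L = 0.2126×0.070360 + 0.7152×0.003035 + 0.0722×0.004777
L ≈ 0.017474


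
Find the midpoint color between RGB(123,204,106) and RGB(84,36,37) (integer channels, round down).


Midpoint: each channel = ⌊(C₁+C₂)/2⌋
R: ⌊(123+84)/2⌋ = 103
G: ⌊(204+36)/2⌋ = 120
B: ⌊(106+37)/2⌋ = 71
= RGB(103, 120, 71)


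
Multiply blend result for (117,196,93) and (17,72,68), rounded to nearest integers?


Multiply: C = A×B/255, rounded to nearest integer
R: 117×17/255 = 1989/255 ≈ 7.800 → 8
G: 196×72/255 = 14112/255 ≈ 55.341 → 55
B: 93×68/255 = 6324/255 ≈ 24.800 → 25
= RGB(8, 55, 25)


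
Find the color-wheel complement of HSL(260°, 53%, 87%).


Complement = opposite side of color wheel = hue + 180°
H' = (260 + 180) mod 360 = 80°
S and L unchanged.
= HSL(80°, 53%, 87%)


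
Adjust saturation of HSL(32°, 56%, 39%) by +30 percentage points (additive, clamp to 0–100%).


Original S = 56%
Adjustment = +30 percentage points
New S = 56 + (30) = 86
Clamp to [0, 100] → 86
= HSL(32°, 86%, 39%)


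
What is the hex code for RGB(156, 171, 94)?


R = 156 → 9C (hex)
G = 171 → AB (hex)
B = 94 → 5E (hex)
Hex = #9CAB5E


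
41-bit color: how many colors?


Colors = 2^bits = 2^41
= 2,199,023,255,552 colors


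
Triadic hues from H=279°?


Triadic: equally spaced at 120° intervals
H1 = 279°
H2 = (279 + 120) mod 360 = 39°
H3 = (279 + 240) mod 360 = 159°
Triadic = 279°, 39°, 159°


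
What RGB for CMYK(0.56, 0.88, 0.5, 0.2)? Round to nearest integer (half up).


R = 255 × (1-C) × (1-K) = 255 × 0.44 × 0.80 = 89.76 → 90
G = 255 × (1-M) × (1-K) = 255 × 0.12 × 0.80 = 24.48 → 24
B = 255 × (1-Y) × (1-K) = 255 × 0.50 × 0.80 = 102
= RGB(90, 24, 102)


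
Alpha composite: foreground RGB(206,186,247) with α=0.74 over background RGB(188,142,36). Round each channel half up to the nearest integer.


C = α×F + (1-α)×B, with 1-α = 0.26
R: 0.74×206 + 0.26×188 = 152.44 + 48.88 = 201.32 → 201
G: 0.74×186 + 0.26×142 = 137.64 + 36.92 = 174.56 → 175
B: 0.74×247 + 0.26×36 = 182.78 + 9.36 = 192.14 → 192
= RGB(201, 175, 192)


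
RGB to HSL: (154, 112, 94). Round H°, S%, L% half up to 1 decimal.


Normalize: R'=154/255≈0.6039, G'=112/255≈0.4392, B'=94/255≈0.3686
Max=154/255, Min=94/255, Δ=Max-Min=60/255
L = (Max+Min)/2 = (154+94)/510 = 248/510 = 0.48627… → L = 48.6%
L ≤ 0.5 → S = Δ/(Max+Min) = 60/(154+94) = 60/248 = 0.24193… → S = 24.2%
(the 1/255 factors cancel in S and H, so raw channel differences can be used)
Max is R' → H = 60 × (((G-B)/Δ) mod 6) = 60 × (((112-94)/60) mod 6)
  18/60 = 0.3
  H = 60 × 0.3 = 18° → H = 18.0°
= HSL(18.0°, 24.2%, 48.6%)


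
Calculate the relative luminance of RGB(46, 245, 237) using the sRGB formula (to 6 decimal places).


Linearize each channel (sRGB transfer function): c = v/255; c_lin = c/12.92 if c ≤ 0.04045, else ((c+0.055)/1.055)^2.4
  R: 46/255 ≈ 0.180392 > 0.04045 → ((0.180392+0.055)/1.055)^2.4 ≈ 0.027321
  G: 245/255 ≈ 0.960784 > 0.04045 → ((0.960784+0.055)/1.055)^2.4 ≈ 0.913099
  B: 237/255 ≈ 0.929412 > 0.04045 → ((0.929412+0.055)/1.055)^2.4 ≈ 0.846873
R_lin = 0.027321, G_lin = 0.913099, B_lin = 0.846873
L = 0.2126×R + 0.7152×G + 0.0722×B
L = 0.2126×0.027321 + 0.7152×0.913099 + 0.0722×0.846873
L ≈ 0.720001


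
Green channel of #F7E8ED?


Color: #F7E8ED
R = F7 = 247
G = E8 = 232
B = ED = 237
Green = 232


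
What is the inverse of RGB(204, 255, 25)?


Invert: (255-R, 255-G, 255-B)
R: 255-204 = 51
G: 255-255 = 0
B: 255-25 = 230
= RGB(51, 0, 230)


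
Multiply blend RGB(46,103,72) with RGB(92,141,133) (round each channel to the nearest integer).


Multiply: C = A×B/255, rounded to nearest integer
R: 46×92/255 = 4232/255 ≈ 16.596 → 17
G: 103×141/255 = 14523/255 ≈ 56.953 → 57
B: 72×133/255 = 9576/255 ≈ 37.553 → 38
= RGB(17, 57, 38)


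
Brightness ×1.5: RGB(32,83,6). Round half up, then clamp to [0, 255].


Multiply each channel by 1.5, round half up, clamp to [0, 255]
R: 32×1.5 = 48
G: 83×1.5 = 124.5 → round → 125
B: 6×1.5 = 9
= RGB(48, 125, 9)


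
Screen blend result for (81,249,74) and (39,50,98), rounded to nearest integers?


Screen: C = 255 - (255-A)×(255-B)/255, rounded to nearest integer
R: 255 - (255-81)×(255-39)/255 = 255 - 37584/255 ≈ 255 - 147.388 = 107.612 → 108
G: 255 - (255-249)×(255-50)/255 = 255 - 1230/255 ≈ 255 - 4.824 = 250.176 → 250
B: 255 - (255-74)×(255-98)/255 = 255 - 28417/255 ≈ 255 - 111.439 = 143.561 → 144
= RGB(108, 250, 144)


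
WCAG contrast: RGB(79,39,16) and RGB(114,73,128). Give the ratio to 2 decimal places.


Linearize each sRGB channel c=v/255: c/12.92 if c ≤ 0.04045 else ((c+0.055)/1.055)^2.4
L = 0.2126×R_lin + 0.7152×G_lin + 0.0722×B_lin
Color 1 (79,39,16):
  R=79: 79/255≈0.3098 > 0.04045 → ((0.3098+0.055)/1.055)^2.4 ≈ 0.07819
  G=39: 39/255≈0.1529 > 0.04045 → ((0.1529+0.055)/1.055)^2.4 ≈ 0.02029
  B=16: 16/255≈0.0627 > 0.04045 → ((0.0627+0.055)/1.055)^2.4 ≈ 0.00518
  L1 = 0.2126×0.07819 + 0.7152×0.02029 + 0.0722×0.00518 ≈ 0.03151
Color 2 (114,73,128):
  R=114: 114/255≈0.4471 > 0.04045 → ((0.4471+0.055)/1.055)^2.4 ≈ 0.16827
  G=73: 73/255≈0.2863 > 0.04045 → ((0.2863+0.055)/1.055)^2.4 ≈ 0.06663
  B=128: 128/255≈0.5020 > 0.04045 → ((0.5020+0.055)/1.055)^2.4 ≈ 0.21586
  L2 = 0.2126×0.16827 + 0.7152×0.06663 + 0.0722×0.21586 ≈ 0.09901
Lighter = 0.09901, Darker = 0.03151
Ratio = (L_lighter + 0.05) / (L_darker + 0.05)
Ratio = (0.09901 + 0.05) / (0.03151 + 0.05) = 0.14901 / 0.08151 ≈ 1.8282
Ratio ≈ 1.83:1


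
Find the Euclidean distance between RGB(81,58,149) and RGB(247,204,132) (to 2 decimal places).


d = √[(R₁-R₂)² + (G₁-G₂)² + (B₁-B₂)²]
d = √[(81-247)² + (58-204)² + (149-132)²]
d = √[27556 + 21316 + 289]
d = √49161
d ≈ 221.72


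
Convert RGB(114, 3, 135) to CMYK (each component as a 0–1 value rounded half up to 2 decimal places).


R'=114/255≈0.4471, G'=3/255≈0.0118, B'=135/255≈0.5294
K = 1 - max(R',G',B') = 1 - 135/255 = 120/255 = 0.47058… → 0.47
(1-R'-K)/(1-K) simplifies to (max-R)/max with max = 135:
C = (135-114)/135 = 21/135 = 0.15555… → 0.16
M = (135-3)/135 = 132/135 = 0.97777… → 0.98
Y = (135-135)/135 = 0/135 = 0 → 0.00
= CMYK(0.16, 0.98, 0.00, 0.47)


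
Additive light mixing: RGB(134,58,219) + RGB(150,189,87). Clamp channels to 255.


Additive: each channel = min(255, C₁+C₂)
R: 134+150 = 284 → 255
G: 58+189 = 247 → 247
B: 219+87 = 306 → 255
= RGB(255, 247, 255)


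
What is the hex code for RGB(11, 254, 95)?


R = 11 → 0B (hex)
G = 254 → FE (hex)
B = 95 → 5F (hex)
Hex = #0BFE5F


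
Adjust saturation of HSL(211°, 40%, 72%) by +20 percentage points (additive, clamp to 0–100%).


Original S = 40%
Adjustment = +20 percentage points
New S = 40 + (20) = 60
Clamp to [0, 100] → 60
= HSL(211°, 60%, 72%)


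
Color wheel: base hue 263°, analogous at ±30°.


Base hue: 263°
Left analog: (263 - 30) mod 360 = 233°
Right analog: (263 + 30) mod 360 = 293°
Analogous hues = 233° and 293°


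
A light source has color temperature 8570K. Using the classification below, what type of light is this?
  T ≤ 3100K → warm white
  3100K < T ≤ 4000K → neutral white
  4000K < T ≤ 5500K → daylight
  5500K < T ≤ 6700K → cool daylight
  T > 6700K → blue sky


Temperature: 8570K
8570K > 6700K → blue sky
Classification: blue sky


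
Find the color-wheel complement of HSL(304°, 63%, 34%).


Complement = opposite side of color wheel = hue + 180°
H' = (304 + 180) mod 360 = 124°
S and L unchanged.
= HSL(124°, 63%, 34%)


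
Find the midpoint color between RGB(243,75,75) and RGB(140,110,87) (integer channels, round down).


Midpoint: each channel = ⌊(C₁+C₂)/2⌋
R: ⌊(243+140)/2⌋ = 191
G: ⌊(75+110)/2⌋ = 92
B: ⌊(75+87)/2⌋ = 81
= RGB(191, 92, 81)


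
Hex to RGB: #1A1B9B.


1A → 26 (R)
1B → 27 (G)
9B → 155 (B)
= RGB(26, 27, 155)


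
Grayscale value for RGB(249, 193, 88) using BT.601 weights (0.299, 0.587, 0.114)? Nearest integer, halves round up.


Gray = 0.299×R + 0.587×G + 0.114×B
Gray = 0.299×249 + 0.587×193 + 0.114×88
Gray = 74.451 + 113.291 + 10.032
Gray = 197.774 → round half up → 198
Gray = 198


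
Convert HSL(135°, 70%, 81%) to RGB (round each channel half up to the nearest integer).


H=135°, S=0.70, L=0.81
C = (1-|2L-1|)×S = (1-|0.62|)×0.70 = 0.266
H' = H/60 = 135/60 ≈ 2.2500; X = C×(1-|H' mod 2 - 1|) = 0.0665
m = L - C/2 = 0.81 - 0.133 = 0.677
Sector ⌊H'⌋ = 2 → (R',G',B') = (0.0, 0.266, 0.0665)
RGB = ((R'+m)×255, (G'+m)×255, (B'+m)×255) = (172.635, 240.465, 189.5925)
Round half up → RGB(173, 240, 190)


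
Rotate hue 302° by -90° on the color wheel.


New hue = (H + rotation) mod 360
New hue = (302 -90) mod 360
= 212 mod 360
= 212°


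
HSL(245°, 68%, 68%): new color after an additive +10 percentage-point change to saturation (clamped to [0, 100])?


Original S = 68%
Adjustment = +10 percentage points
New S = 68 + (10) = 78
Clamp to [0, 100] → 78
= HSL(245°, 78%, 68%)


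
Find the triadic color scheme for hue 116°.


Triadic: equally spaced at 120° intervals
H1 = 116°
H2 = (116 + 120) mod 360 = 236°
H3 = (116 + 240) mod 360 = 356°
Triadic = 116°, 236°, 356°


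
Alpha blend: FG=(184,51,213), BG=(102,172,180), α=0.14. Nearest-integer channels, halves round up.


C = α×F + (1-α)×B, with 1-α = 0.86
R: 0.14×184 + 0.86×102 = 25.76 + 87.72 = 113.48 → 113
G: 0.14×51 + 0.86×172 = 7.14 + 147.92 = 155.06 → 155
B: 0.14×213 + 0.86×180 = 29.82 + 154.80 = 184.62 → 185
= RGB(113, 155, 185)


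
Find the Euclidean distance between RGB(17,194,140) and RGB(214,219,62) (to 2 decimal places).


d = √[(R₁-R₂)² + (G₁-G₂)² + (B₁-B₂)²]
d = √[(17-214)² + (194-219)² + (140-62)²]
d = √[38809 + 625 + 6084]
d = √45518
d ≈ 213.35


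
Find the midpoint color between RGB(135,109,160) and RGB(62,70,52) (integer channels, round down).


Midpoint: each channel = ⌊(C₁+C₂)/2⌋
R: ⌊(135+62)/2⌋ = 98
G: ⌊(109+70)/2⌋ = 89
B: ⌊(160+52)/2⌋ = 106
= RGB(98, 89, 106)


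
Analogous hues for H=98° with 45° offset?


Base hue: 98°
Left analog: (98 - 45) mod 360 = 53°
Right analog: (98 + 45) mod 360 = 143°
Analogous hues = 53° and 143°


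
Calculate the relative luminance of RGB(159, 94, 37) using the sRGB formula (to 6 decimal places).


Linearize each channel (sRGB transfer function): c = v/255; c_lin = c/12.92 if c ≤ 0.04045, else ((c+0.055)/1.055)^2.4
  R: 159/255 ≈ 0.623529 > 0.04045 → ((0.623529+0.055)/1.055)^2.4 ≈ 0.346704
  G: 94/255 ≈ 0.368627 > 0.04045 → ((0.368627+0.055)/1.055)^2.4 ≈ 0.111932
  B: 37/255 ≈ 0.145098 > 0.04045 → ((0.145098+0.055)/1.055)^2.4 ≈ 0.018500
R_lin = 0.346704, G_lin = 0.111932, B_lin = 0.018500
L = 0.2126×R + 0.7152×G + 0.0722×B
L = 0.2126×0.346704 + 0.7152×0.111932 + 0.0722×0.018500
L ≈ 0.155099


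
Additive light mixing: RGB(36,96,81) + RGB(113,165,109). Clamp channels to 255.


Additive: each channel = min(255, C₁+C₂)
R: 36+113 = 149 → 149
G: 96+165 = 261 → 255
B: 81+109 = 190 → 190
= RGB(149, 255, 190)


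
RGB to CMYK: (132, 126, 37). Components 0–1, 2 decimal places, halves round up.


R'=132/255≈0.5176, G'=126/255≈0.4941, B'=37/255≈0.1451
K = 1 - max(R',G',B') = 1 - 132/255 = 123/255 = 0.48235… → 0.48
(1-R'-K)/(1-K) simplifies to (max-R)/max with max = 132:
C = (132-132)/132 = 0/132 = 0 → 0.00
M = (132-126)/132 = 6/132 = 0.04545… → 0.05
Y = (132-37)/132 = 95/132 = 0.71969… → 0.72
= CMYK(0.00, 0.05, 0.72, 0.48)
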